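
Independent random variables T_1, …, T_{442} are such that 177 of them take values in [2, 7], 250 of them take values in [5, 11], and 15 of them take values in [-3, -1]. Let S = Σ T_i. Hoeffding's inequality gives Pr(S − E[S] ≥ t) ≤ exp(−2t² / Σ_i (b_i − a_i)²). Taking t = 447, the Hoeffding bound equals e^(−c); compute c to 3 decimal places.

29.634

Σ(b_i − a_i)² = 177·5² + 250·6² + 15·2² = 13485.
c = 2t² / 13485 = 2·447² / 13485 = 29.6343.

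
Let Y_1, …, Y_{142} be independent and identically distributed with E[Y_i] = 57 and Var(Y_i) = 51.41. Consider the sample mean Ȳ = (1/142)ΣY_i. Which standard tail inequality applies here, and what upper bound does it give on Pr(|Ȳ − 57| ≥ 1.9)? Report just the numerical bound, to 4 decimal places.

With mean and variance of each term known, Chebyshev's inequality bounds the deviation of the sum (or sample mean).
Var(Ȳ) = Var(Y_i)/n = 51.41/142 = 0.36204.
Chebyshev: Pr(|Ȳ − 57| ≥ 1.9) ≤ Var(Ȳ)/(1.9)² = 51.41/(142·1.9²) = 0.1003.

0.1003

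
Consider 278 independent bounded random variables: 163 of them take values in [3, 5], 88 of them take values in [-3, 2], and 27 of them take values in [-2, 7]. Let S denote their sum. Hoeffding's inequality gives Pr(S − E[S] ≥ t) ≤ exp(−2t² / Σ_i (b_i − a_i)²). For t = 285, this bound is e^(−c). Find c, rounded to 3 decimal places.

Σ(b_i − a_i)² = 163·2² + 88·5² + 27·9² = 5039.
c = 2t² / 5039 = 2·285² / 5039 = 32.2385.

32.239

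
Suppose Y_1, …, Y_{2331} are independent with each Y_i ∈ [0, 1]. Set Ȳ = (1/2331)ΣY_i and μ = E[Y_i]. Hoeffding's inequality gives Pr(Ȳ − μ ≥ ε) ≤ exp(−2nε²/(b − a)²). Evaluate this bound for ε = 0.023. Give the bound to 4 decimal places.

0.0849

Exponent: 2nε²/(b − a)² = 2·2331·0.023² / 1² = 2.46620.
Bound = exp(−2.46620) = 0.08491.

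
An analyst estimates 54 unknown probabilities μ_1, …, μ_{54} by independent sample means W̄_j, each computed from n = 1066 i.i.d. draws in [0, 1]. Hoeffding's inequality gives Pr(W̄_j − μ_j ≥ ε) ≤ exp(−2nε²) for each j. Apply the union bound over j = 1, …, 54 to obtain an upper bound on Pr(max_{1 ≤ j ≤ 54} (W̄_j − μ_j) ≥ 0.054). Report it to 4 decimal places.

0.1078

Per-experiment Hoeffding bound: exp(−2·1066·0.054²) = exp(−6.21691) = 0.0019954.
Union bound over 54 events: 54·0.0019954 = 0.10775.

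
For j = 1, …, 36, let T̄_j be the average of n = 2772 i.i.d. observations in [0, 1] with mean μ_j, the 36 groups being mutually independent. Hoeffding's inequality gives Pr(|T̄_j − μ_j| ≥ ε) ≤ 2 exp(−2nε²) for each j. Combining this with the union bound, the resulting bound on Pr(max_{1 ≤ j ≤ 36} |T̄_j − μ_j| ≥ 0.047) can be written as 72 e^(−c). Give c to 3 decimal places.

12.247

Union bound over the 36 events: Pr(max_{1 ≤ j ≤ 36} |T̄_j − μ_j| ≥ 0.047) ≤ 36·2·exp(−2nε²) = 72 exp(−2·2772·0.047²).
So c = 2·2772·0.047² = 12.2467.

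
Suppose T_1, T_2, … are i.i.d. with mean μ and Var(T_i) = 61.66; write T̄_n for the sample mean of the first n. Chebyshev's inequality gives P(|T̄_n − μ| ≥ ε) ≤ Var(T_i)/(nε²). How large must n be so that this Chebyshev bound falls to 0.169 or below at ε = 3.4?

32

Require 61.66/(n·3.4²) ≤ 0.169, i.e. n ≥ 61.66/(0.169·3.4²) = 31.562.
The smallest integer n is 32.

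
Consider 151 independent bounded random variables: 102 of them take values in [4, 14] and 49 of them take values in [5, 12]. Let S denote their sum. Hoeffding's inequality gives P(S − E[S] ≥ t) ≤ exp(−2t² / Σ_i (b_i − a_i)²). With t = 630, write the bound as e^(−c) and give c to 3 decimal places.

62.995

Σ(b_i − a_i)² = 102·10² + 49·7² = 12601.
c = 2t² / 12601 = 2·630² / 12601 = 62.9950.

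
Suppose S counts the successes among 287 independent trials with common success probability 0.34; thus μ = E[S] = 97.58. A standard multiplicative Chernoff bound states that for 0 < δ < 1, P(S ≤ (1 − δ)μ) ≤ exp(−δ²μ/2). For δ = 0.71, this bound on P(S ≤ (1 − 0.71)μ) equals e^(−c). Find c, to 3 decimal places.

c = δ²μ/2 = 0.71²·97.58/2 = 24.5950.

24.595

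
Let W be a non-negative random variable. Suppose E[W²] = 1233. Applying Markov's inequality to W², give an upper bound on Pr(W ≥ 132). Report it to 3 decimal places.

0.071

Since W ≥ 0, the event {W ≥ 132} is the same as {W² ≥ 17424}.
Markov's inequality applied to W² gives Pr(W² ≥ 17424) ≤ E[W²]/17424 = 1233/17424 = 0.0708.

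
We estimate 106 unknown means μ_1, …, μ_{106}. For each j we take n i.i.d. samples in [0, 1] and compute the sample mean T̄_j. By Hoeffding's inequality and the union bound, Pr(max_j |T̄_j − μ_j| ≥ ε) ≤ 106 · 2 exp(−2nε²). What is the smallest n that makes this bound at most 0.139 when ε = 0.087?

485

Need 2·106·exp(−2nε²) ≤ 0.139, i.e. exp(−2nε²) ≤ 0.139/212.
So 2nε² ≥ ln(212/0.139) = 7.329868.
Hence n ≥ 7.329868/(2·0.087²) = 484.203.
The smallest integer n is 485.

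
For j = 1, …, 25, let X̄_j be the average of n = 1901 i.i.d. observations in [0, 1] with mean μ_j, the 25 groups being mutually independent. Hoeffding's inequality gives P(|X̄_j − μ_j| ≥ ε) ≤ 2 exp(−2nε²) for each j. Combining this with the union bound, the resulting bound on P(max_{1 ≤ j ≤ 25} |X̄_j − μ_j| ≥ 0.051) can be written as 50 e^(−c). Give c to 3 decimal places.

9.889

Union bound over the 25 events: P(max_{1 ≤ j ≤ 25} |X̄_j − μ_j| ≥ 0.051) ≤ 25·2·exp(−2nε²) = 50 exp(−2·1901·0.051²).
So c = 2·1901·0.051² = 9.8890.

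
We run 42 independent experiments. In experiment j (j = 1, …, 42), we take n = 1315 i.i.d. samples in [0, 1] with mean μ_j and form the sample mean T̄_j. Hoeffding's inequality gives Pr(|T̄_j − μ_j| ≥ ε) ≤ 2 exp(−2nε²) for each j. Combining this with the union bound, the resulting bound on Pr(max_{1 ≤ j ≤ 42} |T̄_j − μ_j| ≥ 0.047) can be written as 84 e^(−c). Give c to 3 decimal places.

Union bound over the 42 events: Pr(max_{1 ≤ j ≤ 42} |T̄_j − μ_j| ≥ 0.047) ≤ 42·2·exp(−2nε²) = 84 exp(−2·1315·0.047²).
So c = 2·1315·0.047² = 5.8097.

5.810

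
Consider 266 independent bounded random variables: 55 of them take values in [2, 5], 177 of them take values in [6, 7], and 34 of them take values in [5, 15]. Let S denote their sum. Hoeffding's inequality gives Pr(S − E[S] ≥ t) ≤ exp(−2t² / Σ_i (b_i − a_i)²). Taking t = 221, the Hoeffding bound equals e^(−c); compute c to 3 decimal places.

Σ(b_i − a_i)² = 55·3² + 177·1² + 34·10² = 4072.
c = 2t² / 4072 = 2·221² / 4072 = 23.9887.

23.989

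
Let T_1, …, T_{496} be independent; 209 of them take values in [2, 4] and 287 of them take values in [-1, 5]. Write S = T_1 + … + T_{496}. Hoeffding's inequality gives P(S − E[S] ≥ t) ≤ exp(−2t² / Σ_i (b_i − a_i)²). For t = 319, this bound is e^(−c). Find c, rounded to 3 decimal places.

Σ(b_i − a_i)² = 209·2² + 287·6² = 11168.
c = 2t² / 11168 = 2·319² / 11168 = 18.2237.

18.224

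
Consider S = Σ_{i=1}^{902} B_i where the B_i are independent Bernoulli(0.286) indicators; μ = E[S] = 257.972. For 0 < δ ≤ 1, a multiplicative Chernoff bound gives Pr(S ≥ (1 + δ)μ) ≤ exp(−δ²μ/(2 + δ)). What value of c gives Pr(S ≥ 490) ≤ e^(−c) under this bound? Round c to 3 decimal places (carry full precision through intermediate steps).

71.977

Write 490 = (1 + δ)μ, so δ = 490/257.972 − 1 = 0.8994309…
Then the exponent is δ²μ/(2 + δ) = (490 − μ)² / (μ·(2 + δ)) = 71.977284.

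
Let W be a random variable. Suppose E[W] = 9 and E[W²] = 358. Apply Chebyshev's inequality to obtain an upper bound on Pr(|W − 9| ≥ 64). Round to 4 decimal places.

Var(W) = E[W²] − (E[W])² = 358 − 81 = 277.
Chebyshev's inequality: Pr(|W − μ| ≥ t) ≤ Var(W)/t² = 277/4096 = 0.0676.

0.0676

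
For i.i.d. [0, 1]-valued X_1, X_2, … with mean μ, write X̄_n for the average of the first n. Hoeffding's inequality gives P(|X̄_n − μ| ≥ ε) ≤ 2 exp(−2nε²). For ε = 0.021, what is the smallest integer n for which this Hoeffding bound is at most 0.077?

3693

Require 2·exp(−2nε²) ≤ 0.077, i.e. 2nε² ≥ ln(2/0.077) = 3.257097.
So n ≥ 3.257097 / (2·0.021²) = 3692.854.
The smallest integer n is 3693.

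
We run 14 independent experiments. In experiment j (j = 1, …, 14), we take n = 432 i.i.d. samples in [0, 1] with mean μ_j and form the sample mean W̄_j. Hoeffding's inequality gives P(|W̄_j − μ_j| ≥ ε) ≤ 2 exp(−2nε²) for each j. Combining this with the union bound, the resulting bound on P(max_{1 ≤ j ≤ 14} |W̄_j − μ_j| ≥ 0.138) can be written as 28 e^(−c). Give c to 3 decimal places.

Union bound over the 14 events: P(max_{1 ≤ j ≤ 14} |W̄_j − μ_j| ≥ 0.138) ≤ 14·2·exp(−2nε²) = 28 exp(−2·432·0.138²).
So c = 2·432·0.138² = 16.4540.

16.454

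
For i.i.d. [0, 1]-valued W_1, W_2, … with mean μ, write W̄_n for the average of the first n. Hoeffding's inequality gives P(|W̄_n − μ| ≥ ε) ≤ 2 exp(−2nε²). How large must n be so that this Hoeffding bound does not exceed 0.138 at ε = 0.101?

132

Require 2·exp(−2nε²) ≤ 0.138, i.e. 2nε² ≥ ln(2/0.138) = 2.673649.
So n ≥ 2.673649 / (2·0.101²) = 131.048.
The smallest integer n is 132.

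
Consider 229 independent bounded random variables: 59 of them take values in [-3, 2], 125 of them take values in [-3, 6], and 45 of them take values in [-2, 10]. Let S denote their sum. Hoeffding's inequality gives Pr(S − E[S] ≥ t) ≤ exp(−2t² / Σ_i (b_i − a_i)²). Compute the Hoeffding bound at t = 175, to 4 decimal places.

Σ(b_i − a_i)² = 59·5² + 125·9² + 45·12² = 18080.
Exponent = 2·175² / 18080 = 3.38772.
Bound = exp(−3.38772) = 0.03379.

0.0338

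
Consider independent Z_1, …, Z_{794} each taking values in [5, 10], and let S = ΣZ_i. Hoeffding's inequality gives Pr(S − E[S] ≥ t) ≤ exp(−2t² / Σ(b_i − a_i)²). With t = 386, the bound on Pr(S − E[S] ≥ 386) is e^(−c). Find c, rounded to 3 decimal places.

Σ(b_i − a_i)² = 794·(5)² = 19850.
c = 2t²/19850 = 2·386²/19850 = 15.0122.

15.012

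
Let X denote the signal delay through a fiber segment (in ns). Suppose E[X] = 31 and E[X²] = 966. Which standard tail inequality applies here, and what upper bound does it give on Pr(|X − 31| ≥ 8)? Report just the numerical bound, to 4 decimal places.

The first two moments determine the variance, so Chebyshev's inequality is the sharpest standard bound available.
Var(X) = E[X²] − (E[X])² = 966 − 961 = 5.
Chebyshev's inequality: Pr(|X − μ| ≥ t) ≤ Var(X)/t² = 5/64 = 0.0781.

0.0781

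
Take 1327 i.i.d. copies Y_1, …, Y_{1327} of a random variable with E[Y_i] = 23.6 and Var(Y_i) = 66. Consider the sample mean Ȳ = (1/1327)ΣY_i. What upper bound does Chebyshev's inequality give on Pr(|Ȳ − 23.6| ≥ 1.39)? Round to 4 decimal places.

Var(Ȳ) = Var(Y_i)/n = 66/1327 = 0.049736.
Chebyshev: Pr(|Ȳ − 23.6| ≥ 1.39) ≤ Var(Ȳ)/(1.39)² = 66/(1327·1.39²) = 0.0257.

0.0257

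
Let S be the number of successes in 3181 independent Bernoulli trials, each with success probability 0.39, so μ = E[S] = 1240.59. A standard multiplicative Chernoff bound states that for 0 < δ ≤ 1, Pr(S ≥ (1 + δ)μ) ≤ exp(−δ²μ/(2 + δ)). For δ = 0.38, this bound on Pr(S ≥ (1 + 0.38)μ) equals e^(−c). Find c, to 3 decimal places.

75.269

c = δ²μ/(2 + δ) = 0.38²·1240.59/(2 + 0.38) = 75.2694.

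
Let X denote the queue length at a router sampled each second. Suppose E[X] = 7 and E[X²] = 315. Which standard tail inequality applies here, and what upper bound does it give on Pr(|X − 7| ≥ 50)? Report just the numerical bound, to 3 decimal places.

0.106

The first two moments determine the variance, so Chebyshev's inequality is the sharpest standard bound available.
Var(X) = E[X²] − (E[X])² = 315 − 49 = 266.
Chebyshev's inequality: Pr(|X − μ| ≥ t) ≤ Var(X)/t² = 266/2500 = 0.1064.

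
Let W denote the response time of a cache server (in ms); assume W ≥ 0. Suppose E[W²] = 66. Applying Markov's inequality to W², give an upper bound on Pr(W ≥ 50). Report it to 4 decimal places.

0.0264

Since W ≥ 0, the event {W ≥ 50} is the same as {W² ≥ 2500}.
Markov's inequality applied to W² gives Pr(W² ≥ 2500) ≤ E[W²]/2500 = 66/2500 = 0.0264.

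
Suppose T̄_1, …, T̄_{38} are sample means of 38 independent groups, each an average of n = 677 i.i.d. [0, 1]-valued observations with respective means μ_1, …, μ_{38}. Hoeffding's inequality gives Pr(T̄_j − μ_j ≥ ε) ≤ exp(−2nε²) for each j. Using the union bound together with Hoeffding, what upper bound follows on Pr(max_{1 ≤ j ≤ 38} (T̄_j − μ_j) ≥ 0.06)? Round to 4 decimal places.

0.2903

Per-experiment Hoeffding bound: exp(−2·677·0.06²) = exp(−4.87440) = 0.0076397.
Union bound over 38 events: 38·0.0076397 = 0.29031.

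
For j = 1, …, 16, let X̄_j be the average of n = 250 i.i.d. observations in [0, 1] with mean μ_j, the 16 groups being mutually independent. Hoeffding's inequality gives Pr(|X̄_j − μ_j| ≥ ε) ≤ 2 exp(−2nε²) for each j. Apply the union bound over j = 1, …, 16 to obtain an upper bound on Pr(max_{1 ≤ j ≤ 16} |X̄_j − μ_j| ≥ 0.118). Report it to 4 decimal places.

0.0303

Per-experiment Hoeffding bound: 2·exp(−2·250·0.118²) = 2·exp(−6.96200) = 0.0018944.
Union bound over 16 events: 16·0.0018944 = 0.03031.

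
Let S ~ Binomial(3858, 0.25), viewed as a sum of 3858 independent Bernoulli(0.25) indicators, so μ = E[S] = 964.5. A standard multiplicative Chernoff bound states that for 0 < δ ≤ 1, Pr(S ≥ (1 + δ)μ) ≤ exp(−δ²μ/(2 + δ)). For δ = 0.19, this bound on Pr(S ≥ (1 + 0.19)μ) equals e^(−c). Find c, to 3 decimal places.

15.899

c = δ²μ/(2 + δ) = 0.19²·964.5/(2 + 0.19) = 15.8988.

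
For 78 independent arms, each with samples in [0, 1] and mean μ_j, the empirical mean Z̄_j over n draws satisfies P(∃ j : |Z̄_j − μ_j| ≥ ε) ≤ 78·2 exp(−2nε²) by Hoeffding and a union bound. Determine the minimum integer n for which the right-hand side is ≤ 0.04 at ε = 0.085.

573

Need 2·78·exp(−2nε²) ≤ 0.04, i.e. exp(−2nε²) ≤ 0.04/156.
So 2nε² ≥ ln(156/0.04) = 8.268732.
Hence n ≥ 8.268732/(2·0.085²) = 572.231.
The smallest integer n is 573.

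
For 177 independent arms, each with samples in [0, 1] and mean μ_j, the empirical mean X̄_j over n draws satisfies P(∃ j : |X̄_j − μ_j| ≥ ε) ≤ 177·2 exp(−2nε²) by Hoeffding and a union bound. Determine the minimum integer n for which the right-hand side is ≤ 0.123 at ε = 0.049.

1659

Need 2·177·exp(−2nε²) ≤ 0.123, i.e. exp(−2nε²) ≤ 0.123/354.
So 2nε² ≥ ln(354/0.123) = 7.964868.
Hence n ≥ 7.964868/(2·0.049²) = 1658.656.
The smallest integer n is 1659.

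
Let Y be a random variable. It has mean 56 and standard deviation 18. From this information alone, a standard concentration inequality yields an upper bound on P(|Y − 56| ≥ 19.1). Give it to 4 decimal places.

0.8881

Mean and variance are known, so Chebyshev's inequality applies.
Chebyshev: P(|Y − μ| ≥ t) ≤ Var(Y)/t².
Var(Y) = σ² = 18² = 324.
Bound = 324 / 364.81 = 0.8881.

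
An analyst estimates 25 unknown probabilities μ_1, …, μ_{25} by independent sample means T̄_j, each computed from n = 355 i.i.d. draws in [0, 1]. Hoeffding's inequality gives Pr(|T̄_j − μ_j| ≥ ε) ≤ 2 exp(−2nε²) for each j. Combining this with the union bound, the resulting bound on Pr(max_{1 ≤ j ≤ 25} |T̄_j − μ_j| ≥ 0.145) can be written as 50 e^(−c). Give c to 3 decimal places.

14.928

Union bound over the 25 events: Pr(max_{1 ≤ j ≤ 25} |T̄_j − μ_j| ≥ 0.145) ≤ 25·2·exp(−2nε²) = 50 exp(−2·355·0.145²).
So c = 2·355·0.145² = 14.9277.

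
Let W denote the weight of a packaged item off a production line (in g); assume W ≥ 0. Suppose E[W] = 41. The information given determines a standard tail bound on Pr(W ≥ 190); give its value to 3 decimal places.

Only the mean of a non-negative variable is known, so Markov's inequality is the applicable tail bound.
Markov's inequality: for a non-negative random variable, Pr(W ≥ a) ≤ E[W]/a.
Here E[W] = 41 and a = 190, so the bound is 41/190 = 0.2158.

0.216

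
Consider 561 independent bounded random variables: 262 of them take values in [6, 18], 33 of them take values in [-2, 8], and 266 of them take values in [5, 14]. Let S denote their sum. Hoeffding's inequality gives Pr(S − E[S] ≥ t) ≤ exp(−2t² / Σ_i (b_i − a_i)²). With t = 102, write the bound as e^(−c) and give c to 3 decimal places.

0.333

Σ(b_i − a_i)² = 262·12² + 33·10² + 266·9² = 62574.
c = 2t² / 62574 = 2·102² / 62574 = 0.3325.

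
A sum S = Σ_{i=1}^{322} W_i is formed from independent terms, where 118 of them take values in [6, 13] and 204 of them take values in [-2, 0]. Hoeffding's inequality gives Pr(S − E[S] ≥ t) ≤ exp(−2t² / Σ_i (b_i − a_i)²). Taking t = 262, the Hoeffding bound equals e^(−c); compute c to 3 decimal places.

20.808

Σ(b_i − a_i)² = 118·7² + 204·2² = 6598.
c = 2t² / 6598 = 2·262² / 6598 = 20.8075.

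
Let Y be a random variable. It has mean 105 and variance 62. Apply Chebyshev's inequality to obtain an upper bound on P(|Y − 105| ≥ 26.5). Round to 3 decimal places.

Chebyshev: P(|Y − μ| ≥ t) ≤ Var(Y)/t².
Bound = 62 / 702.25 = 0.0883.

0.088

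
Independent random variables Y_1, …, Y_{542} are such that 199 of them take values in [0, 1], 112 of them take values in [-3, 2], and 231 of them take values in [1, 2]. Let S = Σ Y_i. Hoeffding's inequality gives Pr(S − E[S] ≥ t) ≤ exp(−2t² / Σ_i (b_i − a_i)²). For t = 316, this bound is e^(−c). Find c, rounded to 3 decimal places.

61.830

Σ(b_i − a_i)² = 199·1² + 112·5² + 231·1² = 3230.
c = 2t² / 3230 = 2·316² / 3230 = 61.8303.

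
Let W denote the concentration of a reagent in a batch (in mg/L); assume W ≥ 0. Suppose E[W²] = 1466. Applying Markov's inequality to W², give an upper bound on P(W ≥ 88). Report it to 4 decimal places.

0.1893

Since W ≥ 0, the event {W ≥ 88} is the same as {W² ≥ 7744}.
Markov's inequality applied to W² gives P(W² ≥ 7744) ≤ E[W²]/7744 = 1466/7744 = 0.1893.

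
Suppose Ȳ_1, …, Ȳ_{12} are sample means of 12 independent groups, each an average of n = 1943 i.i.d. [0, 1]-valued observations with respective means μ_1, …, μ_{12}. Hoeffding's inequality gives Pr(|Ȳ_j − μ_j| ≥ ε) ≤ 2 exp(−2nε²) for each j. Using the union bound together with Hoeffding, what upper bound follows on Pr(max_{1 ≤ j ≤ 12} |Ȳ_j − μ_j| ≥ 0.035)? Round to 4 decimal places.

Per-experiment Hoeffding bound: 2·exp(−2·1943·0.035²) = 2·exp(−4.76035) = 0.017125.
Union bound over 12 events: 12·0.017125 = 0.20550.

0.2055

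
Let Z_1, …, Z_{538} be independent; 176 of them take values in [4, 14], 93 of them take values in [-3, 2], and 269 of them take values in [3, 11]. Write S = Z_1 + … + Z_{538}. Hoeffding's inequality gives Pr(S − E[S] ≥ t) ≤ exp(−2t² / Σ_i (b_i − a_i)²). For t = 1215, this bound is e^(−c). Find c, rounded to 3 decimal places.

Σ(b_i − a_i)² = 176·10² + 93·5² + 269·8² = 37141.
c = 2t² / 37141 = 2·1215² / 37141 = 79.4930.

79.493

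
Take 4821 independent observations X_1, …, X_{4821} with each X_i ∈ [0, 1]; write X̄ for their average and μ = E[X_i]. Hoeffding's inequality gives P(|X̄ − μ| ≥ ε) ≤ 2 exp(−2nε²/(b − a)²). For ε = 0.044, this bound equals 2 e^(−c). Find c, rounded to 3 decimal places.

c = 2nε²/(b − a)² = 2·4821·0.044² / 1² = 18.6669.

18.667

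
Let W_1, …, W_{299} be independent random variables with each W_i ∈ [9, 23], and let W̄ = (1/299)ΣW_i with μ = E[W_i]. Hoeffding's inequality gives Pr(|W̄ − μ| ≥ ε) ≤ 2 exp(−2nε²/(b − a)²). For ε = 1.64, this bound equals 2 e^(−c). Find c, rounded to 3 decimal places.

8.206

c = 2nε²/(b − a)² = 2·299·1.64² / 14² = 8.2060.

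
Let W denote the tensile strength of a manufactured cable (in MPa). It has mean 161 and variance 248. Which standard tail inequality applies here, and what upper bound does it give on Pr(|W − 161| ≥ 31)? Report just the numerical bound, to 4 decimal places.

Mean and variance are known, so Chebyshev's inequality applies.
Chebyshev: Pr(|W − μ| ≥ t) ≤ Var(W)/t².
Bound = 248 / 961 = 0.2581.

0.2581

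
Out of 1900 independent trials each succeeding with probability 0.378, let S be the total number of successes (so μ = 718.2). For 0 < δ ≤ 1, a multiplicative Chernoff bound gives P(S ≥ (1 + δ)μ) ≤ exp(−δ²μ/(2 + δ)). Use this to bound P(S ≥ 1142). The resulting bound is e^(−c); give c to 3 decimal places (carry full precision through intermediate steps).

96.552

Write 1142 = (1 + δ)μ, so δ = 1142/718.2 − 1 = 0.5900863…
Then the exponent is δ²μ/(2 + δ) = (1142 − μ)² / (μ·(2 + δ)) = 96.552220.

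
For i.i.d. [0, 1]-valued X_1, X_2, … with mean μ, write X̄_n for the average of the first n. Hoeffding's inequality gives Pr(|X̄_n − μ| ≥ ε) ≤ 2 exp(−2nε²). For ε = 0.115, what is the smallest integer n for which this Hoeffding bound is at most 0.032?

157

Require 2·exp(−2nε²) ≤ 0.032, i.e. 2nε² ≥ ln(2/0.032) = 4.135167.
So n ≥ 4.135167 / (2·0.115²) = 156.339.
The smallest integer n is 157.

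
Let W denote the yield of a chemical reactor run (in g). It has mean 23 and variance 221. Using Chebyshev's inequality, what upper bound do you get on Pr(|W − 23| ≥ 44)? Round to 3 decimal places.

Chebyshev: Pr(|W − μ| ≥ t) ≤ Var(W)/t².
Bound = 221 / 1936 = 0.1142.

0.114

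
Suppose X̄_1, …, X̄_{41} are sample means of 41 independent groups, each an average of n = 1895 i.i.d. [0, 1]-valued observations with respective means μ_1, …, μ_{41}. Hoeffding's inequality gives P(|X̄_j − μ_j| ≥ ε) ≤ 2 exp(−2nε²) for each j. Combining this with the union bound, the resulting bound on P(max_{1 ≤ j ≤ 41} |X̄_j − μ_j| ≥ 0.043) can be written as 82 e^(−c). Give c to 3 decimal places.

7.008

Union bound over the 41 events: P(max_{1 ≤ j ≤ 41} |X̄_j − μ_j| ≥ 0.043) ≤ 41·2·exp(−2nε²) = 82 exp(−2·1895·0.043²).
So c = 2·1895·0.043² = 7.0077.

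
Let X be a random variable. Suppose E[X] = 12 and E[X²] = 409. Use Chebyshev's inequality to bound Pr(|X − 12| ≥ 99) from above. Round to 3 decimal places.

0.027

Var(X) = E[X²] − (E[X])² = 409 − 144 = 265.
Chebyshev's inequality: Pr(|X − μ| ≥ t) ≤ Var(X)/t² = 265/9801 = 0.0270.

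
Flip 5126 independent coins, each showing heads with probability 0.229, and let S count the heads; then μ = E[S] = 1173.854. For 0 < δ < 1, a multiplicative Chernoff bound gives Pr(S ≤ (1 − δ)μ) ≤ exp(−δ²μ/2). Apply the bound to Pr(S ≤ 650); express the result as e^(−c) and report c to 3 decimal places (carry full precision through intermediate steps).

Write 650 = (1 − δ)μ, so δ = 1 − 650/1173.854 = 0.4462684…
Then the exponent is δ²μ/2 = (μ − 650)²/(2μ) = 116.889755.

116.890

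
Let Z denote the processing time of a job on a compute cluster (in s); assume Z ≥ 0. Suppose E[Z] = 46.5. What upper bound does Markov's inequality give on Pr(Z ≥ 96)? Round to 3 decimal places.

Markov's inequality: for a non-negative random variable, Pr(Z ≥ a) ≤ E[Z]/a.
Here E[Z] = 46.5 and a = 96, so the bound is 46.5/96 = 0.4844.

0.484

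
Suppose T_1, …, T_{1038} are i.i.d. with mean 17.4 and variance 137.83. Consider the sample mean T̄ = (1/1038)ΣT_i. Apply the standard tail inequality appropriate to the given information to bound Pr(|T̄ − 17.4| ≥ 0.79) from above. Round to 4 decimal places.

0.2128

With mean and variance of each term known, Chebyshev's inequality bounds the deviation of the sum (or sample mean).
Var(T̄) = Var(T_i)/n = 137.83/1038 = 0.13278.
Chebyshev: Pr(|T̄ − 17.4| ≥ 0.79) ≤ Var(T̄)/(0.79)² = 137.83/(1038·0.79²) = 0.2128.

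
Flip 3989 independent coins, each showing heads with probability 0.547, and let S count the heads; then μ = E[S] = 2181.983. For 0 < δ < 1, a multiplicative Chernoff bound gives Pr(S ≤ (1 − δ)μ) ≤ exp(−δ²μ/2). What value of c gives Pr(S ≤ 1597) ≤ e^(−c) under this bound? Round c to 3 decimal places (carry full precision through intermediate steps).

Write 1597 = (1 − δ)μ, so δ = 1 − 1597/2181.983 = 0.268097…
Then the exponent is δ²μ/2 = (μ − 1597)²/(2μ) = 78.416081.

78.416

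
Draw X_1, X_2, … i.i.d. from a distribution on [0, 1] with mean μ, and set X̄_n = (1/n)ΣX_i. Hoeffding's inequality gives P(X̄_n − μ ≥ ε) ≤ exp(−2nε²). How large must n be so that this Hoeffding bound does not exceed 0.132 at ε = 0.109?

86

Require exp(−2nε²) ≤ 0.132, i.e. 2nε² ≥ ln(1/0.132) = 2.024953.
So n ≥ 2.024953 / (2·0.109²) = 85.218.
The smallest integer n is 86.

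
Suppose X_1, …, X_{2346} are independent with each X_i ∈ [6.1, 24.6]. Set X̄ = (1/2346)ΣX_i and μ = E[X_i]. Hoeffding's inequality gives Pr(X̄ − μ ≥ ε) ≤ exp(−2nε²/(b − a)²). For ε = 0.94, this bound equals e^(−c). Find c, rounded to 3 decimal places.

c = 2nε²/(b − a)² = 2·2346·0.94² / 18.5² = 12.1135.

12.114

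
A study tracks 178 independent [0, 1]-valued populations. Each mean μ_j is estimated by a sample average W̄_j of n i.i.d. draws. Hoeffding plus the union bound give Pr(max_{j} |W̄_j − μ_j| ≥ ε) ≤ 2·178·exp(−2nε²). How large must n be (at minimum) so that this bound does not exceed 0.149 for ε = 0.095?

Need 2·178·exp(−2nε²) ≤ 0.149, i.e. exp(−2nε²) ≤ 0.149/356.
So 2nε² ≥ ln(356/0.149) = 7.778740.
Hence n ≥ 7.778740/(2·0.095²) = 430.955.
The smallest integer n is 431.

431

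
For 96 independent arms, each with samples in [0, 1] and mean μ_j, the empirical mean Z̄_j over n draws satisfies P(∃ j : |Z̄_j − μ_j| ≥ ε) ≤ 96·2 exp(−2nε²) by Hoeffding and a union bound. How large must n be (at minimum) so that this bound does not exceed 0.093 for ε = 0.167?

Need 2·96·exp(−2nε²) ≤ 0.093, i.e. exp(−2nε²) ≤ 0.093/192.
So 2nε² ≥ ln(192/0.093) = 7.632651.
Hence n ≥ 7.632651/(2·0.167²) = 136.840.
The smallest integer n is 137.

137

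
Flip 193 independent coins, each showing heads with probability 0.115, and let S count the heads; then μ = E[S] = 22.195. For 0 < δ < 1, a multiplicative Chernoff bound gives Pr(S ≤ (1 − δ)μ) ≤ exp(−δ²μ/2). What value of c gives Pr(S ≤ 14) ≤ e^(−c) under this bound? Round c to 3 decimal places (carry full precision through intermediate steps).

Write 14 = (1 − δ)μ, so δ = 1 − 14/22.195 = 0.3692273…
Then the exponent is δ²μ/2 = (μ − 14)²/(2μ) = 1.512909.

1.513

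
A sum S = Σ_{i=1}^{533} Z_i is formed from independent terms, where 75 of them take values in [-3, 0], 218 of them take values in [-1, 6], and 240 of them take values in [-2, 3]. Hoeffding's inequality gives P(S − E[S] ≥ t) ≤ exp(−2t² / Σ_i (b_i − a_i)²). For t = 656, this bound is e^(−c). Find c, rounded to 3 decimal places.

49.586

Σ(b_i − a_i)² = 75·3² + 218·7² + 240·5² = 17357.
c = 2t² / 17357 = 2·656² / 17357 = 49.5864.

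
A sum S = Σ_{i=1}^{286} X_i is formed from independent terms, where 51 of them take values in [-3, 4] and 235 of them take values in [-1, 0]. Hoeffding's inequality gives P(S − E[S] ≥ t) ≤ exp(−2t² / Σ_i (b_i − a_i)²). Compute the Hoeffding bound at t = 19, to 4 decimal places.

Σ(b_i − a_i)² = 51·7² + 235·1² = 2734.
Exponent = 2·19² / 2734 = 0.26408.
Bound = exp(−0.26408) = 0.76791.

0.7679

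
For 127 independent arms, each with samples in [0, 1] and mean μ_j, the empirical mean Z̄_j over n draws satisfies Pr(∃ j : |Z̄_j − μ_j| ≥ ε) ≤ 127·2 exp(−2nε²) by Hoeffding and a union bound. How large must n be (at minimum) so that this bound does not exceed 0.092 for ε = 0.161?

Need 2·127·exp(−2nε²) ≤ 0.092, i.e. exp(−2nε²) ≤ 0.092/254.
So 2nε² ≥ ln(254/0.092) = 7.923301.
Hence n ≥ 7.923301/(2·0.161²) = 152.836.
The smallest integer n is 153.

153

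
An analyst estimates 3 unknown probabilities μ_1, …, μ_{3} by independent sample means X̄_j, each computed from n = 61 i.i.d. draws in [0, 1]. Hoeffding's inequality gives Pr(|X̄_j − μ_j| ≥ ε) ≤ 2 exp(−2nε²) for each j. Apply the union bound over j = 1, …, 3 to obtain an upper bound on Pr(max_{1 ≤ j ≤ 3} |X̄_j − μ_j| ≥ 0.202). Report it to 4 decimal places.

0.0413

Per-experiment Hoeffding bound: 2·exp(−2·61·0.202²) = 2·exp(−4.97809) = 0.013774.
Union bound over 3 events: 3·0.013774 = 0.04132.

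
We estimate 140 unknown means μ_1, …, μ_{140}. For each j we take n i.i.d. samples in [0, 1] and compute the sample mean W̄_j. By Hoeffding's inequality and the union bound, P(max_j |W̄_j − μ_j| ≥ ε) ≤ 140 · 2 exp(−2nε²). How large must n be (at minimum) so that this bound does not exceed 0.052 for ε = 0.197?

Need 2·140·exp(−2nε²) ≤ 0.052, i.e. exp(−2nε²) ≤ 0.052/280.
So 2nε² ≥ ln(280/0.052) = 8.591301.
Hence n ≥ 8.591301/(2·0.197²) = 110.687.
The smallest integer n is 111.

111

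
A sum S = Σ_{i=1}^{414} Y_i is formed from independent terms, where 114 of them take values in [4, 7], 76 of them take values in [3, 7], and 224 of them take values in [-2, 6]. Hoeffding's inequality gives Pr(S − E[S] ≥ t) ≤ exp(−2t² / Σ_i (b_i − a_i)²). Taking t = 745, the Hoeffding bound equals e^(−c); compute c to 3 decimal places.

Σ(b_i − a_i)² = 114·3² + 76·4² + 224·8² = 16578.
c = 2t² / 16578 = 2·745² / 16578 = 66.9592.

66.959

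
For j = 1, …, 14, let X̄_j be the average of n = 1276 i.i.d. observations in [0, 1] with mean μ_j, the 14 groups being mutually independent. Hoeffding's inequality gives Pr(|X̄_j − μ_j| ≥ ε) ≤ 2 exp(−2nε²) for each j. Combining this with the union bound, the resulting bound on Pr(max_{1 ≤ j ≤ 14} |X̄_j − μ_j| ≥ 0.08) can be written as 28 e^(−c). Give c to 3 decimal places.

Union bound over the 14 events: Pr(max_{1 ≤ j ≤ 14} |X̄_j − μ_j| ≥ 0.08) ≤ 14·2·exp(−2nε²) = 28 exp(−2·1276·0.08²).
So c = 2·1276·0.08² = 16.3328.

16.333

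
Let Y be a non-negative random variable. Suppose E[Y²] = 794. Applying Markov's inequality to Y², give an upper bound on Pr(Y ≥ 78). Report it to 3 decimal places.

Since Y ≥ 0, the event {Y ≥ 78} is the same as {Y² ≥ 6084}.
Markov's inequality applied to Y² gives Pr(Y² ≥ 6084) ≤ E[Y²]/6084 = 794/6084 = 0.1305.

0.131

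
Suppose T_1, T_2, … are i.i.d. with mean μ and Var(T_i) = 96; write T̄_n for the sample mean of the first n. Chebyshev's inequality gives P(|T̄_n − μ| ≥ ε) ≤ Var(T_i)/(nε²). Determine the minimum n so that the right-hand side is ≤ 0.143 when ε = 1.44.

Require 96/(n·1.44²) ≤ 0.143, i.e. n ≥ 96/(0.143·1.44²) = 323.750.
The smallest integer n is 324.

324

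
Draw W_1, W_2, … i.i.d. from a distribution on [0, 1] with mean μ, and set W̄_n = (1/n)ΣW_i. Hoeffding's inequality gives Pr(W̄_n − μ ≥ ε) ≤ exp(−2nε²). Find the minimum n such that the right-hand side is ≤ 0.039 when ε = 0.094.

Require exp(−2nε²) ≤ 0.039, i.e. 2nε² ≥ ln(1/0.039) = 3.244194.
So n ≥ 3.244194 / (2·0.094²) = 183.578.
The smallest integer n is 184.

184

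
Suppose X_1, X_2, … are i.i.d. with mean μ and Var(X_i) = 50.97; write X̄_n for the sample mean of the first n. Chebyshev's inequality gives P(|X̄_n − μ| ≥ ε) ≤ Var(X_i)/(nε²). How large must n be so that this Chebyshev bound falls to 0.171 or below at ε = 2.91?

Require 50.97/(n·2.91²) ≤ 0.171, i.e. n ≥ 50.97/(0.171·2.91²) = 35.199.
The smallest integer n is 36.

36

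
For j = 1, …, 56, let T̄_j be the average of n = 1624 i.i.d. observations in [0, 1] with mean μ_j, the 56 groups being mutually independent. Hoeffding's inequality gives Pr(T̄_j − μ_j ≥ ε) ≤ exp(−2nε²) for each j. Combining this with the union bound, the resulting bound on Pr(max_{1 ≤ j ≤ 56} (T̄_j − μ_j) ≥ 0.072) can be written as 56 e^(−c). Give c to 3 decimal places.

16.838

Union bound over the 56 events: Pr(max_{1 ≤ j ≤ 56} (T̄_j − μ_j) ≥ 0.072) ≤ 56·exp(−2nε²) = 56 exp(−2·1624·0.072²).
So c = 2·1624·0.072² = 16.8376.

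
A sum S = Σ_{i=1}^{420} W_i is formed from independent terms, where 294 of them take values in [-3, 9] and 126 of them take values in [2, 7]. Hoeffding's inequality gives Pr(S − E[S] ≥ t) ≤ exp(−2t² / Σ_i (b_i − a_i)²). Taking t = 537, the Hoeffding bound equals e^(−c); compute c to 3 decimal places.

12.679

Σ(b_i − a_i)² = 294·12² + 126·5² = 45486.
c = 2t² / 45486 = 2·537² / 45486 = 12.6795.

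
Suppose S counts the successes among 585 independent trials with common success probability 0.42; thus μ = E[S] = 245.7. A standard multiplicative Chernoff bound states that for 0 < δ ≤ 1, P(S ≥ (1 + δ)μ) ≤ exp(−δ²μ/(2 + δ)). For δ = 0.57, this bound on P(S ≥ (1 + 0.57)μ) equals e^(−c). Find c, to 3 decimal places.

c = δ²μ/(2 + δ) = 0.57²·245.7/(2 + 0.57) = 31.0615.

31.061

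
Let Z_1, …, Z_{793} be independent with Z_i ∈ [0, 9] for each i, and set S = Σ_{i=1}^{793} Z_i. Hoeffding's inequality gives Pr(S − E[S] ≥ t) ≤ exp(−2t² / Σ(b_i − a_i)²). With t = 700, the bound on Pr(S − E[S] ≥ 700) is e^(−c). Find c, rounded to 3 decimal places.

Σ(b_i − a_i)² = 793·(9)² = 64233.
c = 2t²/64233 = 2·700²/64233 = 15.2570.

15.257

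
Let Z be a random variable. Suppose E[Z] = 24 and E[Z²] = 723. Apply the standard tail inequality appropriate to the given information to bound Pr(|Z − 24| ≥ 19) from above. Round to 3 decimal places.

0.407

The first two moments determine the variance, so Chebyshev's inequality is the sharpest standard bound available.
Var(Z) = E[Z²] − (E[Z])² = 723 − 576 = 147.
Chebyshev's inequality: Pr(|Z − μ| ≥ t) ≤ Var(Z)/t² = 147/361 = 0.4072.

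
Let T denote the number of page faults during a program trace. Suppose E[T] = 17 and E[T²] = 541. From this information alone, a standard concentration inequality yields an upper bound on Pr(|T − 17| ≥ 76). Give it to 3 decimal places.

The first two moments determine the variance, so Chebyshev's inequality is the sharpest standard bound available.
Var(T) = E[T²] − (E[T])² = 541 − 289 = 252.
Chebyshev's inequality: Pr(|T − μ| ≥ t) ≤ Var(T)/t² = 252/5776 = 0.0436.

0.044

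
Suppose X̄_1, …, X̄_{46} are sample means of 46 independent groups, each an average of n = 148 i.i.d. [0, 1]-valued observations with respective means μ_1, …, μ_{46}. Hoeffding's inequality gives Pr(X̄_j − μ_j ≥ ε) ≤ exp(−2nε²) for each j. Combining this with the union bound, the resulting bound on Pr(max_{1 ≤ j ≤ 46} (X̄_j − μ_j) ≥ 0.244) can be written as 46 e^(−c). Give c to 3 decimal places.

Union bound over the 46 events: Pr(max_{1 ≤ j ≤ 46} (X̄_j − μ_j) ≥ 0.244) ≤ 46·exp(−2nε²) = 46 exp(−2·148·0.244²).
So c = 2·148·0.244² = 17.6227.

17.623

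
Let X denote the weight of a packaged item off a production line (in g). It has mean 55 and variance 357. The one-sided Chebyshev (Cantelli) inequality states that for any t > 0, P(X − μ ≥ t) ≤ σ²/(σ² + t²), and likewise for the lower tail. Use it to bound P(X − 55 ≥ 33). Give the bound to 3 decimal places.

0.247

Here σ² = 357 and t = 33, so σ² + t² = 1446.
Cantelli's bound: 357/1446 = 0.2469.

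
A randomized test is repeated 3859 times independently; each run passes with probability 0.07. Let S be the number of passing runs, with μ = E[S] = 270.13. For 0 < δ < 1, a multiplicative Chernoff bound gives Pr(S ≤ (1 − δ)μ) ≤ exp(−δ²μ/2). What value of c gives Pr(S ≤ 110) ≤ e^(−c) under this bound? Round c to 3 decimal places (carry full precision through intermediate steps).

47.462

Write 110 = (1 − δ)μ, so δ = 1 − 110/270.13 = 0.5927887…
Then the exponent is δ²μ/2 = (μ − 110)²/(2μ) = 47.461624.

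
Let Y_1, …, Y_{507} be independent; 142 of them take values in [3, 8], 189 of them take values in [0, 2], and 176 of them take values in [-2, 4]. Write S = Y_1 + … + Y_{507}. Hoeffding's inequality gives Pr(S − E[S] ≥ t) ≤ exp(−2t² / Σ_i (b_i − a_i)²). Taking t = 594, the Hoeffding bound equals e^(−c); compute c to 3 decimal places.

Σ(b_i − a_i)² = 142·5² + 189·2² + 176·6² = 10642.
c = 2t² / 10642 = 2·594² / 10642 = 66.3101.

66.310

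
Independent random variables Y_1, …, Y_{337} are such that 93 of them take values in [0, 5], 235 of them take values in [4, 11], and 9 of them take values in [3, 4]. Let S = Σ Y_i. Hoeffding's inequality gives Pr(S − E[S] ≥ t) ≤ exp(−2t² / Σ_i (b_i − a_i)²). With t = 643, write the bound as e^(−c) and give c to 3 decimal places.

Σ(b_i − a_i)² = 93·5² + 235·7² + 9·1² = 13849.
c = 2t² / 13849 = 2·643² / 13849 = 59.7081.

59.708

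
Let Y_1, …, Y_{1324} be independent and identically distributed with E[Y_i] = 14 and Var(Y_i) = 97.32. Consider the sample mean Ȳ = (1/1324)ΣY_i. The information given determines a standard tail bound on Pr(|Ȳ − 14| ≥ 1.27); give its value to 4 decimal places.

0.0456

With mean and variance of each term known, Chebyshev's inequality bounds the deviation of the sum (or sample mean).
Var(Ȳ) = Var(Y_i)/n = 97.32/1324 = 0.073505.
Chebyshev: Pr(|Ȳ − 14| ≥ 1.27) ≤ Var(Ȳ)/(1.27)² = 97.32/(1324·1.27²) = 0.0456.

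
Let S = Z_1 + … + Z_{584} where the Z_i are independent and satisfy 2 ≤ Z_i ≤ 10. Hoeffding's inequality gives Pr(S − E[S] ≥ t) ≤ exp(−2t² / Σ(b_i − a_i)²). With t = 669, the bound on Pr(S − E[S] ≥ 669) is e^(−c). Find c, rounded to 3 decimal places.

23.949

Σ(b_i − a_i)² = 584·(8)² = 37376.
c = 2t²/37376 = 2·669²/37376 = 23.9491.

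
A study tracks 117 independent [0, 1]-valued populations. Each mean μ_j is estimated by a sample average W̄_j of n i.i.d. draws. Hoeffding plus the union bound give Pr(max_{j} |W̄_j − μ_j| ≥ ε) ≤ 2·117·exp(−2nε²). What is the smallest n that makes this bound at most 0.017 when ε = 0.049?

1985

Need 2·117·exp(−2nε²) ≤ 0.017, i.e. exp(−2nε²) ≤ 0.017/234.
So 2nε² ≥ ln(234/0.017) = 9.529863.
Hence n ≥ 9.529863/(2·0.049²) = 1984.561.
The smallest integer n is 1985.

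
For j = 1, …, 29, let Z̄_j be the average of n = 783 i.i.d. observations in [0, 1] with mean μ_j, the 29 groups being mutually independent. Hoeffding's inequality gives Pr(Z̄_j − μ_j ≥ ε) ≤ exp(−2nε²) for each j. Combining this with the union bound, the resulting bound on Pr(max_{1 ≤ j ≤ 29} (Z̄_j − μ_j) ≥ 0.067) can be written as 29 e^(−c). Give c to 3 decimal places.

Union bound over the 29 events: Pr(max_{1 ≤ j ≤ 29} (Z̄_j − μ_j) ≥ 0.067) ≤ 29·exp(−2nε²) = 29 exp(−2·783·0.067²).
So c = 2·783·0.067² = 7.0298.

7.030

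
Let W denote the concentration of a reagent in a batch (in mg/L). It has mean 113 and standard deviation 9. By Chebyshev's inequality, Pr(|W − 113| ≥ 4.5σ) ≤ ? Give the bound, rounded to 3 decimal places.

Chebyshev: Pr(|W − μ| ≥ t) ≤ Var(W)/t².
Var(W) = σ² = 9² = 81.
t = 4.5·9 = 40.5.
Bound = 81 / 1640.25 = 0.0494.

0.049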